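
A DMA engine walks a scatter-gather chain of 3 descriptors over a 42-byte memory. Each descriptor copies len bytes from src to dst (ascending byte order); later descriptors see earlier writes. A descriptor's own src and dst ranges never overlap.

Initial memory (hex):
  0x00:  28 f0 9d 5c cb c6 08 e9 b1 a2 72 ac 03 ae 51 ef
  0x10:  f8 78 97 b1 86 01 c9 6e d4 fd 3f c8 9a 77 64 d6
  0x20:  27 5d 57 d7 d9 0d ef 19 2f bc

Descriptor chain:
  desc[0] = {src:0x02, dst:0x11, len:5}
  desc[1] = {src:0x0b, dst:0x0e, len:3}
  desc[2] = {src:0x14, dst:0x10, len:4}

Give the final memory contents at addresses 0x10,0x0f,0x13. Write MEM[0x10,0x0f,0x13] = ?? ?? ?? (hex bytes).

D0: mem[0x11..0x15] <- [9d 5c cb c6 08]
D1: mem[0x0e..0x10] <- [ac 03 ae]
D2: mem[0x10..0x13] <- [c6 08 c9 6e]
query mem[0x10]=0xc6, mem[0x0f]=0x03, mem[0x13]=0x6e

MEM[0x10,0x0f,0x13] = c6 03 6e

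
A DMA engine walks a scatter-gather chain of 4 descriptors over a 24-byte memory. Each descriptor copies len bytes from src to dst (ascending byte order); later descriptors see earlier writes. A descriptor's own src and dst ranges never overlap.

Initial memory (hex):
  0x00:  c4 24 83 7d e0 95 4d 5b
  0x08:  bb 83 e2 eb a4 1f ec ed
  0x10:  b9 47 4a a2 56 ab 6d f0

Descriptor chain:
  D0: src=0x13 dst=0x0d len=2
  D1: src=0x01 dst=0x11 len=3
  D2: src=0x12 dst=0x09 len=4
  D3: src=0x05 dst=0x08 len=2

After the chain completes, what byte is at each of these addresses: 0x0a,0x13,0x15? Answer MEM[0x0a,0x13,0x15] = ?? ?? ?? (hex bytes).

#0 dst[0x0d+2] := {0xa2,0x56}
#1 dst[0x11+3] := {0x24,0x83,0x7d}
#2 dst[0x09+4] := {0x83,0x7d,0x56,0xab}
#3 dst[0x08+2] := {0x95,0x4d}
query mem[0x0a]=0x7d, mem[0x13]=0x7d, mem[0x15]=0xab

MEM[0x0a,0x13,0x15] = 7d 7d ab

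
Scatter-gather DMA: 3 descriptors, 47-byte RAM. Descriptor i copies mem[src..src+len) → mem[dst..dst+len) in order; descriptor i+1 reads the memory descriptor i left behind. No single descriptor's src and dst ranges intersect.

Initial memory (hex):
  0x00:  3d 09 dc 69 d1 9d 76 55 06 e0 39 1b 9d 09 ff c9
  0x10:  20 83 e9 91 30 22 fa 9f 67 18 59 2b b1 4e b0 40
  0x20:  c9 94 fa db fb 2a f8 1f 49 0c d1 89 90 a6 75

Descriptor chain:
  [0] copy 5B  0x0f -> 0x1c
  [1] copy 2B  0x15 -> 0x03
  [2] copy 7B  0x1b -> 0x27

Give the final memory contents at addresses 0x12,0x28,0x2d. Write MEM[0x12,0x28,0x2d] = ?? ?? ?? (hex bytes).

MEM[0x12,0x28,0x2d] = e9 c9 94

  after D0: wrote 5B at 0x1c = c92083e991
  after D1: wrote 2B at 0x03 = 22fa
  after D2: wrote 7B at 0x27 = 2bc92083e99194
query mem[0x12]=0xe9, mem[0x28]=0xc9, mem[0x2d]=0x94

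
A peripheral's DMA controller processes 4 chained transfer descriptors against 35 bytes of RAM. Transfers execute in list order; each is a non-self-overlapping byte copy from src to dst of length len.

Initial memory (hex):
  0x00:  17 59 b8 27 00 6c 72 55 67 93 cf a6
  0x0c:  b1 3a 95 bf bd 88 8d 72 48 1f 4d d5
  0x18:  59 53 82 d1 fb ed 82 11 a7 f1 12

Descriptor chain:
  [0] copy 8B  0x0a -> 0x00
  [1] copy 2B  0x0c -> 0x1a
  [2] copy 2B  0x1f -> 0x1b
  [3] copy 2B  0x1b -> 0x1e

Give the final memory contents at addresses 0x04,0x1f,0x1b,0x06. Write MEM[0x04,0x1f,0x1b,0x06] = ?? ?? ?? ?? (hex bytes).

[0] 0x0a->0x00 len=8 : cf a6 b1 3a 95 bf bd 88
[1] 0x0c->0x1a len=2 : b1 3a
[2] 0x1f->0x1b len=2 : 11 a7
[3] 0x1b->0x1e len=2 : 11 a7
query mem[0x04]=0x95, mem[0x1f]=0xa7, mem[0x1b]=0x11, mem[0x06]=0xbd

MEM[0x04,0x1f,0x1b,0x06] = 95 a7 11 bd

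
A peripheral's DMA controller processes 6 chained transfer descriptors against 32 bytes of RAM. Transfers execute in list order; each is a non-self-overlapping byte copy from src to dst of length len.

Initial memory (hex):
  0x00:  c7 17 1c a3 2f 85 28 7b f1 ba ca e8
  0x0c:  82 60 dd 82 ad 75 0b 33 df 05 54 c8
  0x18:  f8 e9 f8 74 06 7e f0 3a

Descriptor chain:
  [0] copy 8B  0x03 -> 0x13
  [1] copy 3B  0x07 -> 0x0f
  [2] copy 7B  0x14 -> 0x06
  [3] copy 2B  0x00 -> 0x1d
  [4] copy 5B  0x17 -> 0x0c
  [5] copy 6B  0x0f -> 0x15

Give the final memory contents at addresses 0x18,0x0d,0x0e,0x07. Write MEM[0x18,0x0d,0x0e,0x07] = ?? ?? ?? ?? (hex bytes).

MEM[0x18,0x0d,0x0e,0x07] = 0b f1 ba 85

D0: mem[0x13..0x1a] <- [a3 2f 85 28 7b f1 ba ca]
D1: mem[0x0f..0x11] <- [7b f1 ba]
D2: mem[0x06..0x0c] <- [2f 85 28 7b f1 ba ca]
D3: mem[0x1d..0x1e] <- [c7 17]
D4: mem[0x0c..0x10] <- [7b f1 ba ca 74]
D5: mem[0x15..0x1a] <- [ca 74 ba 0b a3 2f]
query mem[0x18]=0x0b, mem[0x0d]=0xf1, mem[0x0e]=0xba, mem[0x07]=0x85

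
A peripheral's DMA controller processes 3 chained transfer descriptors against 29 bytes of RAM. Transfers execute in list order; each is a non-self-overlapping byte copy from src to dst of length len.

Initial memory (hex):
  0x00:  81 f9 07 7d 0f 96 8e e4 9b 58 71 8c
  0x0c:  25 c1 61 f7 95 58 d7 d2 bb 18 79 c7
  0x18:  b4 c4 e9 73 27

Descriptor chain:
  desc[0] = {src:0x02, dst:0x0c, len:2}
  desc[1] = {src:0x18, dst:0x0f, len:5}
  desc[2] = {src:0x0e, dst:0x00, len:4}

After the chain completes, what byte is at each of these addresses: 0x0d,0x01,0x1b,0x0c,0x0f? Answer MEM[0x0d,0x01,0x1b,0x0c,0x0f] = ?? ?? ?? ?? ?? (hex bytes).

  after D0: wrote 2B at 0x0c = 077d
  after D1: wrote 5B at 0x0f = b4c4e97327
  after D2: wrote 4B at 0x00 = 61b4c4e9
query mem[0x0d]=0x7d, mem[0x01]=0xb4, mem[0x1b]=0x73, mem[0x0c]=0x07, mem[0x0f]=0xb4

MEM[0x0d,0x01,0x1b,0x0c,0x0f] = 7d b4 73 07 b4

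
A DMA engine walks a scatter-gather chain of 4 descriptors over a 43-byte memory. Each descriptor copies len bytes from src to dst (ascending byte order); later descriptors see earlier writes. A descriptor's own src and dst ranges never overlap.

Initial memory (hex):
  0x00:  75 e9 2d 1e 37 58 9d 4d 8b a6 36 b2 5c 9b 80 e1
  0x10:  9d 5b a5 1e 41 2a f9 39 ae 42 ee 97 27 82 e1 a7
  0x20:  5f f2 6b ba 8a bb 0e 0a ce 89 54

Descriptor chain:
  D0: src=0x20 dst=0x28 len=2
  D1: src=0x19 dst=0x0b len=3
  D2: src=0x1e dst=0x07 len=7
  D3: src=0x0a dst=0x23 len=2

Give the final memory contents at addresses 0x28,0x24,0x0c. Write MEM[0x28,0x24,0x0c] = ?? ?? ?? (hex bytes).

MEM[0x28,0x24,0x0c] = 5f 6b ba

D0: mem[0x28..0x29] <- [5f f2]
D1: mem[0x0b..0x0d] <- [42 ee 97]
D2: mem[0x07..0x0d] <- [e1 a7 5f f2 6b ba 8a]
D3: mem[0x23..0x24] <- [f2 6b]
query mem[0x28]=0x5f, mem[0x24]=0x6b, mem[0x0c]=0xba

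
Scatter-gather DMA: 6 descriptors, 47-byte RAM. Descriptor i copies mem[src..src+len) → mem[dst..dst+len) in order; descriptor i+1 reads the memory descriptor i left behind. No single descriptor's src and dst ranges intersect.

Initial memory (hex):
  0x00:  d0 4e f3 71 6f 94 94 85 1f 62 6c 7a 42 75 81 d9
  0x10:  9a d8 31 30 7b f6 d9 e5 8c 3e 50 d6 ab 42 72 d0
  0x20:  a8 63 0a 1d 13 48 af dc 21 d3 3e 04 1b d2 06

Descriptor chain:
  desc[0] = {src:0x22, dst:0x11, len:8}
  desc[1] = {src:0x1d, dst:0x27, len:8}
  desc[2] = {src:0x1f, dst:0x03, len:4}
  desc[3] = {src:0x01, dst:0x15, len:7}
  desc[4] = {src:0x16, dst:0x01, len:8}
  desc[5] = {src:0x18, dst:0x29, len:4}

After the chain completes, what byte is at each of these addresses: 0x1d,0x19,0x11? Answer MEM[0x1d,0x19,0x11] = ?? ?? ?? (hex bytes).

MEM[0x1d,0x19,0x11] = 42 63 0a

#0 dst[0x11+8] := {0x0a,0x1d,0x13,0x48,0xaf,0xdc,0x21,0xd3}
#1 dst[0x27+8] := {0x42,0x72,0xd0,0xa8,0x63,0x0a,0x1d,0x13}
#2 dst[0x03+4] := {0xd0,0xa8,0x63,0x0a}
#3 dst[0x15+7] := {0x4e,0xf3,0xd0,0xa8,0x63,0x0a,0x85}
#4 dst[0x01+8] := {0xf3,0xd0,0xa8,0x63,0x0a,0x85,0xab,0x42}
#5 dst[0x29+4] := {0xa8,0x63,0x0a,0x85}
query mem[0x1d]=0x42, mem[0x19]=0x63, mem[0x11]=0x0a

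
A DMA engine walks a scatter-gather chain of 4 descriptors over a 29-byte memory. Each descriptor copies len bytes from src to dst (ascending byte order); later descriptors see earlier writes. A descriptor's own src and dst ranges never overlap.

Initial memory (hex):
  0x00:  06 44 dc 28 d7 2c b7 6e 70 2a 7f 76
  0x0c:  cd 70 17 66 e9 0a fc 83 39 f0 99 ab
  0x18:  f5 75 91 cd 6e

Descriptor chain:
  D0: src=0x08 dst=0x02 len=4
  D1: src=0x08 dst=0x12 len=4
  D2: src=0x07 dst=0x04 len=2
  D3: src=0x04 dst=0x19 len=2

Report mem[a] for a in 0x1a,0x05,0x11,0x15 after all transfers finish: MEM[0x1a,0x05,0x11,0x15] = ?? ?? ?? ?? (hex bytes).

#0 dst[0x02+4] := {0x70,0x2a,0x7f,0x76}
#1 dst[0x12+4] := {0x70,0x2a,0x7f,0x76}
#2 dst[0x04+2] := {0x6e,0x70}
#3 dst[0x19+2] := {0x6e,0x70}
query mem[0x1a]=0x70, mem[0x05]=0x70, mem[0x11]=0x0a, mem[0x15]=0x76

MEM[0x1a,0x05,0x11,0x15] = 70 70 0a 76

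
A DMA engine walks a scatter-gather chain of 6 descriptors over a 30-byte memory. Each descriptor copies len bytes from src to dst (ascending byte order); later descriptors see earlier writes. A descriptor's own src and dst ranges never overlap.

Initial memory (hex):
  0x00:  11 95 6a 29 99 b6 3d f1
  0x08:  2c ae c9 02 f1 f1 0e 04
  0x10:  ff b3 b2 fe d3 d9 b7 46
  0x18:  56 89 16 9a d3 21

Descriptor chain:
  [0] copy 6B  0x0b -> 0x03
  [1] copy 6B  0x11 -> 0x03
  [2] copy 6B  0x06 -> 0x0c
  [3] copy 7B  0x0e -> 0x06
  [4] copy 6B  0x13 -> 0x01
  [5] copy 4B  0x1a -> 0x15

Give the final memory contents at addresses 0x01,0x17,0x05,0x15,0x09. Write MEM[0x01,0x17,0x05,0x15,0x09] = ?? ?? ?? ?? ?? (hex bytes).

MEM[0x01,0x17,0x05,0x15,0x09] = fe d3 46 16 02

D0: mem[0x03..0x08] <- [02 f1 f1 0e 04 ff]
D1: mem[0x03..0x08] <- [b3 b2 fe d3 d9 b7]
D2: mem[0x0c..0x11] <- [d3 d9 b7 ae c9 02]
D3: mem[0x06..0x0c] <- [b7 ae c9 02 b2 fe d3]
D4: mem[0x01..0x06] <- [fe d3 d9 b7 46 56]
D5: mem[0x15..0x18] <- [16 9a d3 21]
query mem[0x01]=0xfe, mem[0x17]=0xd3, mem[0x05]=0x46, mem[0x15]=0x16, mem[0x09]=0x02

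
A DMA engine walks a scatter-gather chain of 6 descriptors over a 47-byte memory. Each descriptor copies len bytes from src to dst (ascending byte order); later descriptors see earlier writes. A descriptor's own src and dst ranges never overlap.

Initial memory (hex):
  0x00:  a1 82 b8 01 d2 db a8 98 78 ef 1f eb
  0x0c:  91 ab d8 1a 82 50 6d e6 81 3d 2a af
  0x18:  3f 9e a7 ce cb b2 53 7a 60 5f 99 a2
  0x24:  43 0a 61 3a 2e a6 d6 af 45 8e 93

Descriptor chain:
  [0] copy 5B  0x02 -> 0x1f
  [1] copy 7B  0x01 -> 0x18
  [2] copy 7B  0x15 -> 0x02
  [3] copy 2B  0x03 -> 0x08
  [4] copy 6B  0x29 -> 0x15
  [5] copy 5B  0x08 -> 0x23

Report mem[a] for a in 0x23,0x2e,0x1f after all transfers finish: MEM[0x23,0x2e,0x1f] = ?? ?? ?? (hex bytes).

#0 dst[0x1f+5] := {0xb8,0x01,0xd2,0xdb,0xa8}
#1 dst[0x18+7] := {0x82,0xb8,0x01,0xd2,0xdb,0xa8,0x98}
#2 dst[0x02+7] := {0x3d,0x2a,0xaf,0x82,0xb8,0x01,0xd2}
#3 dst[0x08+2] := {0x2a,0xaf}
#4 dst[0x15+6] := {0xa6,0xd6,0xaf,0x45,0x8e,0x93}
#5 dst[0x23+5] := {0x2a,0xaf,0x1f,0xeb,0x91}
query mem[0x23]=0x2a, mem[0x2e]=0x93, mem[0x1f]=0xb8

MEM[0x23,0x2e,0x1f] = 2a 93 b8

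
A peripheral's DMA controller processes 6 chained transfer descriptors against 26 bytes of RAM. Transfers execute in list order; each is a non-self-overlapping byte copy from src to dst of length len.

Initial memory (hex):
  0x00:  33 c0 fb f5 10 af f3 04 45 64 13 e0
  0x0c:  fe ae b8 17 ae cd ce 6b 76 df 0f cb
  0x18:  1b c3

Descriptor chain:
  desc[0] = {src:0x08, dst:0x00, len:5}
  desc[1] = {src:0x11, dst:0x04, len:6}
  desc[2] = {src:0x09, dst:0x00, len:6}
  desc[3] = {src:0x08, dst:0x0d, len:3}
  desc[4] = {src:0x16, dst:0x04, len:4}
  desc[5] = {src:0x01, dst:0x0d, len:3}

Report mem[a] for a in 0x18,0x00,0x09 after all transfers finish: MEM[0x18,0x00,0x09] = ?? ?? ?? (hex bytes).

MEM[0x18,0x00,0x09] = 1b 0f 0f

D0: mem[0x00..0x04] <- [45 64 13 e0 fe]
D1: mem[0x04..0x09] <- [cd ce 6b 76 df 0f]
D2: mem[0x00..0x05] <- [0f 13 e0 fe ae b8]
D3: mem[0x0d..0x0f] <- [df 0f 13]
D4: mem[0x04..0x07] <- [0f cb 1b c3]
D5: mem[0x0d..0x0f] <- [13 e0 fe]
query mem[0x18]=0x1b, mem[0x00]=0x0f, mem[0x09]=0x0f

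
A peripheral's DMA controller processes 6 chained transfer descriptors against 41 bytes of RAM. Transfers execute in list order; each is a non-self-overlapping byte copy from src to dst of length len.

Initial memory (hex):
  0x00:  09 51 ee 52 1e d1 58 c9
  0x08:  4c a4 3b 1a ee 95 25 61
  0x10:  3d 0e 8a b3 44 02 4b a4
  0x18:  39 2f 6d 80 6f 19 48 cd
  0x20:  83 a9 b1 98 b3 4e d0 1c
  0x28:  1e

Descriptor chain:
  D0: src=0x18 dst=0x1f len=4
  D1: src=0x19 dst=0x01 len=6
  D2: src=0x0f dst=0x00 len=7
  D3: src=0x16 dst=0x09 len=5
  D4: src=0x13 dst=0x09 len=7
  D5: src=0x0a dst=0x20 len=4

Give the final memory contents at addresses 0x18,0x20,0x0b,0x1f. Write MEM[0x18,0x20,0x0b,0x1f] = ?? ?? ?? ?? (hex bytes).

MEM[0x18,0x20,0x0b,0x1f] = 39 44 02 39

D0: mem[0x1f..0x22] <- [39 2f 6d 80]
D1: mem[0x01..0x06] <- [2f 6d 80 6f 19 48]
D2: mem[0x00..0x06] <- [61 3d 0e 8a b3 44 02]
D3: mem[0x09..0x0d] <- [4b a4 39 2f 6d]
D4: mem[0x09..0x0f] <- [b3 44 02 4b a4 39 2f]
D5: mem[0x20..0x23] <- [44 02 4b a4]
query mem[0x18]=0x39, mem[0x20]=0x44, mem[0x0b]=0x02, mem[0x1f]=0x39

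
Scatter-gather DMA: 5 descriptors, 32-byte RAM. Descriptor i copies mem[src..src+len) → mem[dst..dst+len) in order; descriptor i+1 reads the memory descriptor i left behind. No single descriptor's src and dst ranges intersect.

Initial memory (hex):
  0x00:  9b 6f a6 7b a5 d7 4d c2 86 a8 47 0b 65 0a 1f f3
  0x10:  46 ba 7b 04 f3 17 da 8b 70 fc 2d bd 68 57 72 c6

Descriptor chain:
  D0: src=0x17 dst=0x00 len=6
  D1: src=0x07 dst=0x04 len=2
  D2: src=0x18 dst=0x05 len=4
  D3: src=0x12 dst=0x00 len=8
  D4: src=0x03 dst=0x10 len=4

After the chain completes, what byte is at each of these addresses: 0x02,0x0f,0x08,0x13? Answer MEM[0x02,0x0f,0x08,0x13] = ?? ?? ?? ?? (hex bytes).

MEM[0x02,0x0f,0x08,0x13] = f3 f3 bd 70

[0] 0x17->0x00 len=6 : 8b 70 fc 2d bd 68
[1] 0x07->0x04 len=2 : c2 86
[2] 0x18->0x05 len=4 : 70 fc 2d bd
[3] 0x12->0x00 len=8 : 7b 04 f3 17 da 8b 70 fc
[4] 0x03->0x10 len=4 : 17 da 8b 70
query mem[0x02]=0xf3, mem[0x0f]=0xf3, mem[0x08]=0xbd, mem[0x13]=0x70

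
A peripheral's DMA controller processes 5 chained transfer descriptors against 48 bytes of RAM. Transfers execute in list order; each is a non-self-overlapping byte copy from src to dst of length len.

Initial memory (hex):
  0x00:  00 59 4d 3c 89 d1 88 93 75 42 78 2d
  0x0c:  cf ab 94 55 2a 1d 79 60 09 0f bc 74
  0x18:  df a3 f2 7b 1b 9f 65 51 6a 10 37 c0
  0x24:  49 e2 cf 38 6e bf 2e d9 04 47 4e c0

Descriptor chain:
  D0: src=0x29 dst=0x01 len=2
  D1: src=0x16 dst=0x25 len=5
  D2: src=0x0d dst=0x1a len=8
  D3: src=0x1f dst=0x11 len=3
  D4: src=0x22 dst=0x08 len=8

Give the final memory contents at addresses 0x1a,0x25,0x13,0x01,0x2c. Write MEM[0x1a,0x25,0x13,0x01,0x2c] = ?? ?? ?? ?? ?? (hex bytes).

[0] 0x29->0x01 len=2 : bf 2e
[1] 0x16->0x25 len=5 : bc 74 df a3 f2
[2] 0x0d->0x1a len=8 : ab 94 55 2a 1d 79 60 09
[3] 0x1f->0x11 len=3 : 79 60 09
[4] 0x22->0x08 len=8 : 37 c0 49 bc 74 df a3 f2
query mem[0x1a]=0xab, mem[0x25]=0xbc, mem[0x13]=0x09, mem[0x01]=0xbf, mem[0x2c]=0x04

MEM[0x1a,0x25,0x13,0x01,0x2c] = ab bc 09 bf 04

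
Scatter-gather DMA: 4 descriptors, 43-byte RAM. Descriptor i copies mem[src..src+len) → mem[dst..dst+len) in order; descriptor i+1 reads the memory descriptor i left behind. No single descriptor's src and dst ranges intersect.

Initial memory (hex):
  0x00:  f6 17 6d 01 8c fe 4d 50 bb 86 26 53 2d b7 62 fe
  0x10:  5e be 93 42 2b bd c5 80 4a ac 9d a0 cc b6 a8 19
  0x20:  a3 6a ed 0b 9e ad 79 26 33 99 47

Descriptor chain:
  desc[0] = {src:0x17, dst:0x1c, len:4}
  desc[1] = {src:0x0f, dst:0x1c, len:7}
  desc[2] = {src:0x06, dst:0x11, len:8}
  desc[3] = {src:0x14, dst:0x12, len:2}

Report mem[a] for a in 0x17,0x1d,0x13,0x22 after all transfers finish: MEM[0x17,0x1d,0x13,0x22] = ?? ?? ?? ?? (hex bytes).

#0 dst[0x1c+4] := {0x80,0x4a,0xac,0x9d}
#1 dst[0x1c+7] := {0xfe,0x5e,0xbe,0x93,0x42,0x2b,0xbd}
#2 dst[0x11+8] := {0x4d,0x50,0xbb,0x86,0x26,0x53,0x2d,0xb7}
#3 dst[0x12+2] := {0x86,0x26}
query mem[0x17]=0x2d, mem[0x1d]=0x5e, mem[0x13]=0x26, mem[0x22]=0xbd

MEM[0x17,0x1d,0x13,0x22] = 2d 5e 26 bd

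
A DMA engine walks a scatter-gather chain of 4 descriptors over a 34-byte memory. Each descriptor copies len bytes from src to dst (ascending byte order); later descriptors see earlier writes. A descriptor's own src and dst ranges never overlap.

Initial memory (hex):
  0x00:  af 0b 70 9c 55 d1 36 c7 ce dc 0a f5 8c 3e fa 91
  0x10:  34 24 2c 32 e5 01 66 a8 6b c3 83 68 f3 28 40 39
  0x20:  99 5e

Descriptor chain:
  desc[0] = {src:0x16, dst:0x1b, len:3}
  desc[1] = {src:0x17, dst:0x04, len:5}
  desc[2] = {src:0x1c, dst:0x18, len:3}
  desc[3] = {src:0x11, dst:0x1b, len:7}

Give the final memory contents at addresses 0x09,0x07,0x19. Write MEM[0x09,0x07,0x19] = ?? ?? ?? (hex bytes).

[0] 0x16->0x1b len=3 : 66 a8 6b
[1] 0x17->0x04 len=5 : a8 6b c3 83 66
[2] 0x1c->0x18 len=3 : a8 6b 40
[3] 0x11->0x1b len=7 : 24 2c 32 e5 01 66 a8
query mem[0x09]=0xdc, mem[0x07]=0x83, mem[0x19]=0x6b

MEM[0x09,0x07,0x19] = dc 83 6b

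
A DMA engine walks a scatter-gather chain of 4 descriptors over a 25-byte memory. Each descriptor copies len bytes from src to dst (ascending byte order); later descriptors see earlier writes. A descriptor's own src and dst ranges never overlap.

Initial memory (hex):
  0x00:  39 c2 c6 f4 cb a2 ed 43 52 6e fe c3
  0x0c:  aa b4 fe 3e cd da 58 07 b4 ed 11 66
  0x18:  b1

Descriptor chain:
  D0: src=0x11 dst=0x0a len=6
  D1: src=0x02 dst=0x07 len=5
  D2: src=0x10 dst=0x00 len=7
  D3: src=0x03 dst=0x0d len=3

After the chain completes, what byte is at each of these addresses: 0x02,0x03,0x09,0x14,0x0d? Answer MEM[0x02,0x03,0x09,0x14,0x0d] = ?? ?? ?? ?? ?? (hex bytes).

MEM[0x02,0x03,0x09,0x14,0x0d] = 58 07 cb b4 07

#0 dst[0x0a+6] := {0xda,0x58,0x07,0xb4,0xed,0x11}
#1 dst[0x07+5] := {0xc6,0xf4,0xcb,0xa2,0xed}
#2 dst[0x00+7] := {0xcd,0xda,0x58,0x07,0xb4,0xed,0x11}
#3 dst[0x0d+3] := {0x07,0xb4,0xed}
query mem[0x02]=0x58, mem[0x03]=0x07, mem[0x09]=0xcb, mem[0x14]=0xb4, mem[0x0d]=0x07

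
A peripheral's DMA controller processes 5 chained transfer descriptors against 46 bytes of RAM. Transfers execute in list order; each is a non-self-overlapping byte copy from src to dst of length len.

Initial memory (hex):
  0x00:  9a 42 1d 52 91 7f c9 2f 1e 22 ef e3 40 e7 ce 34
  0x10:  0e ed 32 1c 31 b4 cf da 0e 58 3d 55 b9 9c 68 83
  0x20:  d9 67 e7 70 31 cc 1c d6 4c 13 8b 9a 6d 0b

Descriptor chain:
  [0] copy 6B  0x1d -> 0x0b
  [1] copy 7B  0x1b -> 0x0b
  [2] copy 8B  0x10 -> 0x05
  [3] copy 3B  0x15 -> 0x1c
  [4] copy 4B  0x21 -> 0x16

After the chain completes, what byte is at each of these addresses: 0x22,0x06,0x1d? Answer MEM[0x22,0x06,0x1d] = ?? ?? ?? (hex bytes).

MEM[0x22,0x06,0x1d] = e7 67 cf

[0] 0x1d->0x0b len=6 : 9c 68 83 d9 67 e7
[1] 0x1b->0x0b len=7 : 55 b9 9c 68 83 d9 67
[2] 0x10->0x05 len=8 : d9 67 32 1c 31 b4 cf da
[3] 0x15->0x1c len=3 : b4 cf da
[4] 0x21->0x16 len=4 : 67 e7 70 31
query mem[0x22]=0xe7, mem[0x06]=0x67, mem[0x1d]=0xcf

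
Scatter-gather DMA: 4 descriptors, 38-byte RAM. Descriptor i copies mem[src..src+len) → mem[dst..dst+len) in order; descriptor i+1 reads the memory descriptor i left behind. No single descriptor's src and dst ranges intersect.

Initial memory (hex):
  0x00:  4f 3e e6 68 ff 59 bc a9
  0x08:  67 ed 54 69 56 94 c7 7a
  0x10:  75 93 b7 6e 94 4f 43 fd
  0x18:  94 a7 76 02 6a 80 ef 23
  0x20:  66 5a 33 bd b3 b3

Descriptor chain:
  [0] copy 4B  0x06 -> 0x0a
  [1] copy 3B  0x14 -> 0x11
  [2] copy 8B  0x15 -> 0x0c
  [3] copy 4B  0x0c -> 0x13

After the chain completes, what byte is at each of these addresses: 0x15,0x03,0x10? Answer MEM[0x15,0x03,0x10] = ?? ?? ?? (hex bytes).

#0 dst[0x0a+4] := {0xbc,0xa9,0x67,0xed}
#1 dst[0x11+3] := {0x94,0x4f,0x43}
#2 dst[0x0c+8] := {0x4f,0x43,0xfd,0x94,0xa7,0x76,0x02,0x6a}
#3 dst[0x13+4] := {0x4f,0x43,0xfd,0x94}
query mem[0x15]=0xfd, mem[0x03]=0x68, mem[0x10]=0xa7

MEM[0x15,0x03,0x10] = fd 68 a7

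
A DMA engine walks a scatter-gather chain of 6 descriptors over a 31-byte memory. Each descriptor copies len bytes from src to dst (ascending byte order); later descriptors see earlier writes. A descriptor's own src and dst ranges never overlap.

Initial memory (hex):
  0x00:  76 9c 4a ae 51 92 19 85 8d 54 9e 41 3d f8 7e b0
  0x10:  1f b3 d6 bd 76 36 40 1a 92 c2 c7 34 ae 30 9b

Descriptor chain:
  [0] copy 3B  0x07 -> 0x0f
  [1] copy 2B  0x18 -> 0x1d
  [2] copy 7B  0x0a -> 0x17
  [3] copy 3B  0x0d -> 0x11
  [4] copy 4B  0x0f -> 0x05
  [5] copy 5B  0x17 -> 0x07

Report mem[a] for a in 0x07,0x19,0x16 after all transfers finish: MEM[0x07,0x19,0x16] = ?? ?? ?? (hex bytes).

[0] 0x07->0x0f len=3 : 85 8d 54
[1] 0x18->0x1d len=2 : 92 c2
[2] 0x0a->0x17 len=7 : 9e 41 3d f8 7e 85 8d
[3] 0x0d->0x11 len=3 : f8 7e 85
[4] 0x0f->0x05 len=4 : 85 8d f8 7e
[5] 0x17->0x07 len=5 : 9e 41 3d f8 7e
query mem[0x07]=0x9e, mem[0x19]=0x3d, mem[0x16]=0x40

MEM[0x07,0x19,0x16] = 9e 3d 40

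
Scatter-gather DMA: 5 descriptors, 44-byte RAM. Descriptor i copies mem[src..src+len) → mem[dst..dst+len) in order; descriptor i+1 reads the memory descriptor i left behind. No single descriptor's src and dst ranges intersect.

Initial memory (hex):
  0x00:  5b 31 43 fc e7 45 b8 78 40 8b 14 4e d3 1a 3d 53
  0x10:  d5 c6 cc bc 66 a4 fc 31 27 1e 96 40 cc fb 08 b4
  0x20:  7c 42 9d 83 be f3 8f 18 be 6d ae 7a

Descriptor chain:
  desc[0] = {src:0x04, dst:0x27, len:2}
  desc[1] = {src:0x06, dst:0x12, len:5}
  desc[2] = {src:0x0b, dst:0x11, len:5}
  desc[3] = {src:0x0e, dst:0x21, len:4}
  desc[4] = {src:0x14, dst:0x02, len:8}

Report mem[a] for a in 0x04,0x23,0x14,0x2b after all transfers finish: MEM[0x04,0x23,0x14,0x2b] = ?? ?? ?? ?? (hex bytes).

  after D0: wrote 2B at 0x27 = e745
  after D1: wrote 5B at 0x12 = b878408b14
  after D2: wrote 5B at 0x11 = 4ed31a3d53
  after D3: wrote 4B at 0x21 = 3d53d54e
  after D4: wrote 8B at 0x02 = 3d531431271e9640
query mem[0x04]=0x14, mem[0x23]=0xd5, mem[0x14]=0x3d, mem[0x2b]=0x7a

MEM[0x04,0x23,0x14,0x2b] = 14 d5 3d 7a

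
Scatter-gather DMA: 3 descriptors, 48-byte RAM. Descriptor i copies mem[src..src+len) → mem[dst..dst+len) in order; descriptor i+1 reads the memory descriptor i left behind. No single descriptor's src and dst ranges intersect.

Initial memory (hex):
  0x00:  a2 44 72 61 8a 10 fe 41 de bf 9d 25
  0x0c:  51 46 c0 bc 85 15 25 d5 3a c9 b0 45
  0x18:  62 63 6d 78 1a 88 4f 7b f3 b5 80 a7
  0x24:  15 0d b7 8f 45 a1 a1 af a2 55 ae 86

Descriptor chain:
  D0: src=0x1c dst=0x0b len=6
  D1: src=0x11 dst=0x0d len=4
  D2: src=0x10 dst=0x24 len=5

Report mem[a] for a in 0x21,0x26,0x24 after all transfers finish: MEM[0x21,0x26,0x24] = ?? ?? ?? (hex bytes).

D0: mem[0x0b..0x10] <- [1a 88 4f 7b f3 b5]
D1: mem[0x0d..0x10] <- [15 25 d5 3a]
D2: mem[0x24..0x28] <- [3a 15 25 d5 3a]
query mem[0x21]=0xb5, mem[0x26]=0x25, mem[0x24]=0x3a

MEM[0x21,0x26,0x24] = b5 25 3a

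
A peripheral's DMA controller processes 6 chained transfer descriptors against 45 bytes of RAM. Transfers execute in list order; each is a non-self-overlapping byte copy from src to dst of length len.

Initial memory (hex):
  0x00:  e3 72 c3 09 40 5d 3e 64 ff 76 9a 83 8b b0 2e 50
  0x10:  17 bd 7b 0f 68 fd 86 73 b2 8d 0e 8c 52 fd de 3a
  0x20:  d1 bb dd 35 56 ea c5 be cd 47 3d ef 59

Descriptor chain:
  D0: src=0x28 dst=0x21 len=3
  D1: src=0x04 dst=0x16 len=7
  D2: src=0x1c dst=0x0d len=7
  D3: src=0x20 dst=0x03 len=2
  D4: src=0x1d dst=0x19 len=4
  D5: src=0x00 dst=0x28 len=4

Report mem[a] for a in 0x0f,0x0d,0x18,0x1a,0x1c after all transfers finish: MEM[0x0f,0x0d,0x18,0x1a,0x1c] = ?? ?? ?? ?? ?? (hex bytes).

D0: mem[0x21..0x23] <- [cd 47 3d]
D1: mem[0x16..0x1c] <- [40 5d 3e 64 ff 76 9a]
D2: mem[0x0d..0x13] <- [9a fd de 3a d1 cd 47]
D3: mem[0x03..0x04] <- [d1 cd]
D4: mem[0x19..0x1c] <- [fd de 3a d1]
D5: mem[0x28..0x2b] <- [e3 72 c3 d1]
query mem[0x0f]=0xde, mem[0x0d]=0x9a, mem[0x18]=0x3e, mem[0x1a]=0xde, mem[0x1c]=0xd1

MEM[0x0f,0x0d,0x18,0x1a,0x1c] = de 9a 3e de d1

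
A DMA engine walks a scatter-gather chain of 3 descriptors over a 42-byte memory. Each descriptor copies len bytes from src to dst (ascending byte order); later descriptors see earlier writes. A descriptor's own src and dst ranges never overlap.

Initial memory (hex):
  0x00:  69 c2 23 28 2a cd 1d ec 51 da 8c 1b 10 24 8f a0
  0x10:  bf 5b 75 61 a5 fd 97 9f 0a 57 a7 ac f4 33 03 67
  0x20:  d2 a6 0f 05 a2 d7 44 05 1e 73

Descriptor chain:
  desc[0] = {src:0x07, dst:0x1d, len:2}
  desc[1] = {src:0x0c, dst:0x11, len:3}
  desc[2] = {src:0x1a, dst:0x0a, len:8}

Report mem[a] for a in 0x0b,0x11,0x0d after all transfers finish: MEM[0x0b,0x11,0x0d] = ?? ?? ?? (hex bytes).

MEM[0x0b,0x11,0x0d] = ac a6 ec

D0: mem[0x1d..0x1e] <- [ec 51]
D1: mem[0x11..0x13] <- [10 24 8f]
D2: mem[0x0a..0x11] <- [a7 ac f4 ec 51 67 d2 a6]
query mem[0x0b]=0xac, mem[0x11]=0xa6, mem[0x0d]=0xec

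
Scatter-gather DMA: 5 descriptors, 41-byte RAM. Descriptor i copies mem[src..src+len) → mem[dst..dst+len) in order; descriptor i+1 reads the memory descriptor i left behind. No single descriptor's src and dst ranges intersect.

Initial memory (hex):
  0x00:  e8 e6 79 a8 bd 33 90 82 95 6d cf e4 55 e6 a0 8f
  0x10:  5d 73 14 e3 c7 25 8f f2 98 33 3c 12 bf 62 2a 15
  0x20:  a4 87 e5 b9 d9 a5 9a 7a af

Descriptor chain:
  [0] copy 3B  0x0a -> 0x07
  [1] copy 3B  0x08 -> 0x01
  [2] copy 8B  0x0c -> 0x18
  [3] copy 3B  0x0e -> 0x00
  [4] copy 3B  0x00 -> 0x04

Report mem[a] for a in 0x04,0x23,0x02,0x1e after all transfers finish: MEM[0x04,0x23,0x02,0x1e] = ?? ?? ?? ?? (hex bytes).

  after D0: wrote 3B at 0x07 = cfe455
  after D1: wrote 3B at 0x01 = e455cf
  after D2: wrote 8B at 0x18 = 55e6a08f5d7314e3
  after D3: wrote 3B at 0x00 = a08f5d
  after D4: wrote 3B at 0x04 = a08f5d
query mem[0x04]=0xa0, mem[0x23]=0xb9, mem[0x02]=0x5d, mem[0x1e]=0x14

MEM[0x04,0x23,0x02,0x1e] = a0 b9 5d 14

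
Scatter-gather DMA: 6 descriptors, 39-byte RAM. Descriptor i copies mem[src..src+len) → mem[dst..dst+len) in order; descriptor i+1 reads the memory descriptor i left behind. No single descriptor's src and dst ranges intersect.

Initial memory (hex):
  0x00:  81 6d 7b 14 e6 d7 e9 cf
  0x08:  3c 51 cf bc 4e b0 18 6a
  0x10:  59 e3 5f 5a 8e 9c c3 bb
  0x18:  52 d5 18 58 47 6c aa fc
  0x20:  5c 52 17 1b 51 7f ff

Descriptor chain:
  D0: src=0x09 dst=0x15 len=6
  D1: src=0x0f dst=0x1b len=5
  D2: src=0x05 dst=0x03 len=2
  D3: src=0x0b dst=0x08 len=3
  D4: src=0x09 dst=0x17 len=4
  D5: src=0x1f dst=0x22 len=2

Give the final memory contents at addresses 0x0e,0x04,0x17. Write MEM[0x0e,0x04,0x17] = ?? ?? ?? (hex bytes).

MEM[0x0e,0x04,0x17] = 18 e9 4e

[0] 0x09->0x15 len=6 : 51 cf bc 4e b0 18
[1] 0x0f->0x1b len=5 : 6a 59 e3 5f 5a
[2] 0x05->0x03 len=2 : d7 e9
[3] 0x0b->0x08 len=3 : bc 4e b0
[4] 0x09->0x17 len=4 : 4e b0 bc 4e
[5] 0x1f->0x22 len=2 : 5a 5c
query mem[0x0e]=0x18, mem[0x04]=0xe9, mem[0x17]=0x4e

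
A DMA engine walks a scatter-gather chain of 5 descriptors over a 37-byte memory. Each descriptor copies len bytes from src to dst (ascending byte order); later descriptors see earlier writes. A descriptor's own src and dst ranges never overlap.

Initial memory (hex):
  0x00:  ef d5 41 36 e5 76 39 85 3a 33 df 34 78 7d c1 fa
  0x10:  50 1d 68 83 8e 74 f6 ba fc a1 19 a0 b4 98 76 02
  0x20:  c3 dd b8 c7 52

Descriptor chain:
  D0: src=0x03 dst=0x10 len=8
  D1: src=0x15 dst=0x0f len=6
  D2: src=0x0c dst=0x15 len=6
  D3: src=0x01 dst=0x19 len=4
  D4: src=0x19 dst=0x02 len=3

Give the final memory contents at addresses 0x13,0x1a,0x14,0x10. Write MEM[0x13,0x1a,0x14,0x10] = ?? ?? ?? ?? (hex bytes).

MEM[0x13,0x1a,0x14,0x10] = a1 41 19 33

D0: mem[0x10..0x17] <- [36 e5 76 39 85 3a 33 df]
D1: mem[0x0f..0x14] <- [3a 33 df fc a1 19]
D2: mem[0x15..0x1a] <- [78 7d c1 3a 33 df]
D3: mem[0x19..0x1c] <- [d5 41 36 e5]
D4: mem[0x02..0x04] <- [d5 41 36]
query mem[0x13]=0xa1, mem[0x1a]=0x41, mem[0x14]=0x19, mem[0x10]=0x33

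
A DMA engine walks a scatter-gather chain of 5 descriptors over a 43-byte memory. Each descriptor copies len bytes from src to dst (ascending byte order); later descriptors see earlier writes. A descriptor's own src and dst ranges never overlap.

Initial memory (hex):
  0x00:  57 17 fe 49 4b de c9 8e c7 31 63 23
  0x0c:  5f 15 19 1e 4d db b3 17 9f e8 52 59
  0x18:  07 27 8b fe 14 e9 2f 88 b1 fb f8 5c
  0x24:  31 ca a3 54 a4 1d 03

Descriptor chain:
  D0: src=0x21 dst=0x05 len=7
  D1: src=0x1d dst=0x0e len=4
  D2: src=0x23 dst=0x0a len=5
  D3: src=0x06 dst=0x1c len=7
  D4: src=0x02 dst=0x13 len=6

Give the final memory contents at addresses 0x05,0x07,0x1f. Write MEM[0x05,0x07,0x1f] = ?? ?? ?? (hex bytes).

#0 dst[0x05+7] := {0xfb,0xf8,0x5c,0x31,0xca,0xa3,0x54}
#1 dst[0x0e+4] := {0xe9,0x2f,0x88,0xb1}
#2 dst[0x0a+5] := {0x5c,0x31,0xca,0xa3,0x54}
#3 dst[0x1c+7] := {0xf8,0x5c,0x31,0xca,0x5c,0x31,0xca}
#4 dst[0x13+6] := {0xfe,0x49,0x4b,0xfb,0xf8,0x5c}
query mem[0x05]=0xfb, mem[0x07]=0x5c, mem[0x1f]=0xca

MEM[0x05,0x07,0x1f] = fb 5c ca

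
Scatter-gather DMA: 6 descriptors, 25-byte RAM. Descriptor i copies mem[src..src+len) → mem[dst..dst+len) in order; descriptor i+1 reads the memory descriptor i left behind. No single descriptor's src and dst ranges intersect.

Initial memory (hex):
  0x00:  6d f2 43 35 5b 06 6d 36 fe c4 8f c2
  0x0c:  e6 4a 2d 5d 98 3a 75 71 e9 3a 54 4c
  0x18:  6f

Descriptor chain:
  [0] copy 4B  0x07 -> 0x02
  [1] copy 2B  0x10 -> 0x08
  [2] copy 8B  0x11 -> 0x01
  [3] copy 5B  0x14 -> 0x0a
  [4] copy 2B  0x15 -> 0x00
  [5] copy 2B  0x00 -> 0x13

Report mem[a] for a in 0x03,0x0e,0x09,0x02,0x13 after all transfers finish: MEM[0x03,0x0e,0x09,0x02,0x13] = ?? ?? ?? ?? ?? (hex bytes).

MEM[0x03,0x0e,0x09,0x02,0x13] = 71 6f 3a 75 3a

  after D0: wrote 4B at 0x02 = 36fec48f
  after D1: wrote 2B at 0x08 = 983a
  after D2: wrote 8B at 0x01 = 3a7571e93a544c6f
  after D3: wrote 5B at 0x0a = e93a544c6f
  after D4: wrote 2B at 0x00 = 3a54
  after D5: wrote 2B at 0x13 = 3a54
query mem[0x03]=0x71, mem[0x0e]=0x6f, mem[0x09]=0x3a, mem[0x02]=0x75, mem[0x13]=0x3a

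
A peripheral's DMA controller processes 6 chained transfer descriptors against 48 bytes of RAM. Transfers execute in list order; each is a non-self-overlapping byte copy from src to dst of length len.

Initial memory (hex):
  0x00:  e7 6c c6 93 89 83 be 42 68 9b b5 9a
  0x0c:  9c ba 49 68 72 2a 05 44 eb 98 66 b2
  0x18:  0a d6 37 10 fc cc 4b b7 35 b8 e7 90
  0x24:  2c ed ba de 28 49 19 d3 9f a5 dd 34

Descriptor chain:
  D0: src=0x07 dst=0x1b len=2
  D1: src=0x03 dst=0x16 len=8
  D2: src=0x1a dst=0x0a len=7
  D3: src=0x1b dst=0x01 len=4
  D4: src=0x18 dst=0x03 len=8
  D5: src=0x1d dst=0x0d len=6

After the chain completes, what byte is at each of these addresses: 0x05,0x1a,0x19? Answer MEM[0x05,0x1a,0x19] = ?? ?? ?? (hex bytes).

[0] 0x07->0x1b len=2 : 42 68
[1] 0x03->0x16 len=8 : 93 89 83 be 42 68 9b b5
[2] 0x1a->0x0a len=7 : 42 68 9b b5 4b b7 35
[3] 0x1b->0x01 len=4 : 68 9b b5 4b
[4] 0x18->0x03 len=8 : 83 be 42 68 9b b5 4b b7
[5] 0x1d->0x0d len=6 : b5 4b b7 35 b8 e7
query mem[0x05]=0x42, mem[0x1a]=0x42, mem[0x19]=0xbe

MEM[0x05,0x1a,0x19] = 42 42 be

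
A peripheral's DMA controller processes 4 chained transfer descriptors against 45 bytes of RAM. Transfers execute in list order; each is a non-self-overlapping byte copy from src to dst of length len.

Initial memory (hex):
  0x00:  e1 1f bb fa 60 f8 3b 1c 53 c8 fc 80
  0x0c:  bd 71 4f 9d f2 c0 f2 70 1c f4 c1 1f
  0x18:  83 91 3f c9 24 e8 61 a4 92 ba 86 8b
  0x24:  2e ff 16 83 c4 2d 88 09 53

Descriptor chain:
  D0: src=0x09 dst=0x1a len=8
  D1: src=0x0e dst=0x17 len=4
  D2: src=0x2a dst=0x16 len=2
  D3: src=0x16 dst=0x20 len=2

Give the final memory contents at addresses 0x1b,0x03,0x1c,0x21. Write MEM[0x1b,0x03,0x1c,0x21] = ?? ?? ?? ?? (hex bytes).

  after D0: wrote 8B at 0x1a = c8fc80bd714f9df2
  after D1: wrote 4B at 0x17 = 4f9df2c0
  after D2: wrote 2B at 0x16 = 8809
  after D3: wrote 2B at 0x20 = 8809
query mem[0x1b]=0xfc, mem[0x03]=0xfa, mem[0x1c]=0x80, mem[0x21]=0x09

MEM[0x1b,0x03,0x1c,0x21] = fc fa 80 09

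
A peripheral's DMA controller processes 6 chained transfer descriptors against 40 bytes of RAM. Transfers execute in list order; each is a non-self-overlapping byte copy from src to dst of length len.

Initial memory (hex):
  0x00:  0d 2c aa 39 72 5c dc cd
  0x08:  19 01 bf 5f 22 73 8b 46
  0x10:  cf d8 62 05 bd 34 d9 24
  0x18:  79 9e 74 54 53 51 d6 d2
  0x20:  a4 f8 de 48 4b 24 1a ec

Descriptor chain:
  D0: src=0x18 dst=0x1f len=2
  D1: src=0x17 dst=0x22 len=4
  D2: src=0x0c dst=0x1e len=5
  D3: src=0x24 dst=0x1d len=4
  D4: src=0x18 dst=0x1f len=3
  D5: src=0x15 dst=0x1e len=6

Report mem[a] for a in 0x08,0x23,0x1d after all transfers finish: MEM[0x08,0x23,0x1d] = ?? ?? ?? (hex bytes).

[0] 0x18->0x1f len=2 : 79 9e
[1] 0x17->0x22 len=4 : 24 79 9e 74
[2] 0x0c->0x1e len=5 : 22 73 8b 46 cf
[3] 0x24->0x1d len=4 : 9e 74 1a ec
[4] 0x18->0x1f len=3 : 79 9e 74
[5] 0x15->0x1e len=6 : 34 d9 24 79 9e 74
query mem[0x08]=0x19, mem[0x23]=0x74, mem[0x1d]=0x9e

MEM[0x08,0x23,0x1d] = 19 74 9e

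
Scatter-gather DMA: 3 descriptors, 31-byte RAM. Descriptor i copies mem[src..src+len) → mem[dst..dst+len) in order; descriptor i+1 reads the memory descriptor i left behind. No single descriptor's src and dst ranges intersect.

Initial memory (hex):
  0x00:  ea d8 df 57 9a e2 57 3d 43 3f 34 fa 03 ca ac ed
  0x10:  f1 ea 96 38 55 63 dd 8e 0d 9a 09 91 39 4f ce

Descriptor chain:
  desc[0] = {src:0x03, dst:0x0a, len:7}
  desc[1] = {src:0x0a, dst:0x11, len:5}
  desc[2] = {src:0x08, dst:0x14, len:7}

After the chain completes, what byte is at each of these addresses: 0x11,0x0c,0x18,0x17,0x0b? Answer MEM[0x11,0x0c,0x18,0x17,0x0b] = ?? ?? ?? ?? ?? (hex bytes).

MEM[0x11,0x0c,0x18,0x17,0x0b] = 57 e2 e2 9a 9a

[0] 0x03->0x0a len=7 : 57 9a e2 57 3d 43 3f
[1] 0x0a->0x11 len=5 : 57 9a e2 57 3d
[2] 0x08->0x14 len=7 : 43 3f 57 9a e2 57 3d
query mem[0x11]=0x57, mem[0x0c]=0xe2, mem[0x18]=0xe2, mem[0x17]=0x9a, mem[0x0b]=0x9a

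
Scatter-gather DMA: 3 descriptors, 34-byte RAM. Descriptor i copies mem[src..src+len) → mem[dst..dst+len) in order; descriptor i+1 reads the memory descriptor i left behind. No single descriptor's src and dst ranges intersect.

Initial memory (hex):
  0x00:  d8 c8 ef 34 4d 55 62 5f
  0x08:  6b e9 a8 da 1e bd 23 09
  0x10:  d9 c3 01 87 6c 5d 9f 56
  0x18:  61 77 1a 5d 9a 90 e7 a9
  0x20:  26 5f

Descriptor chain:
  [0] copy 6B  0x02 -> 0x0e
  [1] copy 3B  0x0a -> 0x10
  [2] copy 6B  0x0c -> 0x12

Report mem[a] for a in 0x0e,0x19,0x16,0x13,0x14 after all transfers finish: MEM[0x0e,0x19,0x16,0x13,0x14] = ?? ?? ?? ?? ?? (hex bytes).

MEM[0x0e,0x19,0x16,0x13,0x14] = ef 77 a8 bd ef

D0: mem[0x0e..0x13] <- [ef 34 4d 55 62 5f]
D1: mem[0x10..0x12] <- [a8 da 1e]
D2: mem[0x12..0x17] <- [1e bd ef 34 a8 da]
query mem[0x0e]=0xef, mem[0x19]=0x77, mem[0x16]=0xa8, mem[0x13]=0xbd, mem[0x14]=0xef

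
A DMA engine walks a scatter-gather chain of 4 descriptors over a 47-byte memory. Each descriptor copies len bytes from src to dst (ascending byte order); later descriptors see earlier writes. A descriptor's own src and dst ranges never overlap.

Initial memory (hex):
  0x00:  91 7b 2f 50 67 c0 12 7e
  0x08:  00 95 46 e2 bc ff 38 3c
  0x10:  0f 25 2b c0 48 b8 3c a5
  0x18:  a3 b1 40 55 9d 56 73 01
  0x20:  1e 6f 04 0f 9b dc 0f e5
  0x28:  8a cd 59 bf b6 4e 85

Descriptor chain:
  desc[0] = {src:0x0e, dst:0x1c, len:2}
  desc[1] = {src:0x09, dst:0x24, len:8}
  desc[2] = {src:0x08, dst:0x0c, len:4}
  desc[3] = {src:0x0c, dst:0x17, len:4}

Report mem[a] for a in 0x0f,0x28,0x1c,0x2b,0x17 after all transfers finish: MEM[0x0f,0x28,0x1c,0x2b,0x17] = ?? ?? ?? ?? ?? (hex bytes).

#0 dst[0x1c+2] := {0x38,0x3c}
#1 dst[0x24+8] := {0x95,0x46,0xe2,0xbc,0xff,0x38,0x3c,0x0f}
#2 dst[0x0c+4] := {0x00,0x95,0x46,0xe2}
#3 dst[0x17+4] := {0x00,0x95,0x46,0xe2}
query mem[0x0f]=0xe2, mem[0x28]=0xff, mem[0x1c]=0x38, mem[0x2b]=0x0f, mem[0x17]=0x00

MEM[0x0f,0x28,0x1c,0x2b,0x17] = e2 ff 38 0f 00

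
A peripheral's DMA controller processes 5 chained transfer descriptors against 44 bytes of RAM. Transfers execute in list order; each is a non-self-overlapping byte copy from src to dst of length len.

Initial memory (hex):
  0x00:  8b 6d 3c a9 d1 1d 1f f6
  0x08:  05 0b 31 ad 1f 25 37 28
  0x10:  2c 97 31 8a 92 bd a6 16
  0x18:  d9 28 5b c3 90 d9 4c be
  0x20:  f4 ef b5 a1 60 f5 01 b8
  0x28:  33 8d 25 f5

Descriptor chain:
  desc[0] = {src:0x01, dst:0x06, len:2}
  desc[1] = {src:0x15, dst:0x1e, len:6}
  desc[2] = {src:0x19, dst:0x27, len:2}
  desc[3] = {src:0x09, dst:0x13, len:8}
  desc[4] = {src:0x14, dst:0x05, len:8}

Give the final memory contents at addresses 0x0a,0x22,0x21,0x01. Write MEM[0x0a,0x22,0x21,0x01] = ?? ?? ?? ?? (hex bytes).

D0: mem[0x06..0x07] <- [6d 3c]
D1: mem[0x1e..0x23] <- [bd a6 16 d9 28 5b]
D2: mem[0x27..0x28] <- [28 5b]
D3: mem[0x13..0x1a] <- [0b 31 ad 1f 25 37 28 2c]
D4: mem[0x05..0x0c] <- [31 ad 1f 25 37 28 2c c3]
query mem[0x0a]=0x28, mem[0x22]=0x28, mem[0x21]=0xd9, mem[0x01]=0x6d

MEM[0x0a,0x22,0x21,0x01] = 28 28 d9 6d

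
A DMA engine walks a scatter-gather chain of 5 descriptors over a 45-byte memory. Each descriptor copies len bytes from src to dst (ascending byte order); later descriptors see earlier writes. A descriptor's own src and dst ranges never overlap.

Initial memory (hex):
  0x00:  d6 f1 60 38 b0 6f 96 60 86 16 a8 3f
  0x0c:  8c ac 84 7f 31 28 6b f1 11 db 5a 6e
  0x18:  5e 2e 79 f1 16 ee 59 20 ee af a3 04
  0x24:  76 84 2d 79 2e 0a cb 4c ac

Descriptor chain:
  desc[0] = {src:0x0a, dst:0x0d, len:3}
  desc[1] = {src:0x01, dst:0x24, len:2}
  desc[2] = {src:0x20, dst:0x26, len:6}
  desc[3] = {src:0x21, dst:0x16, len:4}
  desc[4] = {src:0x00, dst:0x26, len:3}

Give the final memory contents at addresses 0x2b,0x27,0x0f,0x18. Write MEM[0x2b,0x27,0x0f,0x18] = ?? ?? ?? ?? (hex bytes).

MEM[0x2b,0x27,0x0f,0x18] = 60 f1 8c 04

[0] 0x0a->0x0d len=3 : a8 3f 8c
[1] 0x01->0x24 len=2 : f1 60
[2] 0x20->0x26 len=6 : ee af a3 04 f1 60
[3] 0x21->0x16 len=4 : af a3 04 f1
[4] 0x00->0x26 len=3 : d6 f1 60
query mem[0x2b]=0x60, mem[0x27]=0xf1, mem[0x0f]=0x8c, mem[0x18]=0x04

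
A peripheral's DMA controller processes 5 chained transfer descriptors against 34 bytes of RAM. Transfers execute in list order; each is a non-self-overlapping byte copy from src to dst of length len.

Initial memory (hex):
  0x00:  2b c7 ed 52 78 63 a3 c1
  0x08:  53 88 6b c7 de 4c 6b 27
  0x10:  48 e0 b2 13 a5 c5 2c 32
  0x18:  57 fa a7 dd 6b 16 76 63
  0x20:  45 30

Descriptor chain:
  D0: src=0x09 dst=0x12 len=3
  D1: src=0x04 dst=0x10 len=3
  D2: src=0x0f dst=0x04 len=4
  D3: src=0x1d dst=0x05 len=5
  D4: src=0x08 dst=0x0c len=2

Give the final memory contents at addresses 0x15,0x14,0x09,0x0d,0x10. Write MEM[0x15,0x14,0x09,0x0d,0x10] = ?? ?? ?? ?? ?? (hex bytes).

MEM[0x15,0x14,0x09,0x0d,0x10] = c5 c7 30 30 78

D0: mem[0x12..0x14] <- [88 6b c7]
D1: mem[0x10..0x12] <- [78 63 a3]
D2: mem[0x04..0x07] <- [27 78 63 a3]
D3: mem[0x05..0x09] <- [16 76 63 45 30]
D4: mem[0x0c..0x0d] <- [45 30]
query mem[0x15]=0xc5, mem[0x14]=0xc7, mem[0x09]=0x30, mem[0x0d]=0x30, mem[0x10]=0x78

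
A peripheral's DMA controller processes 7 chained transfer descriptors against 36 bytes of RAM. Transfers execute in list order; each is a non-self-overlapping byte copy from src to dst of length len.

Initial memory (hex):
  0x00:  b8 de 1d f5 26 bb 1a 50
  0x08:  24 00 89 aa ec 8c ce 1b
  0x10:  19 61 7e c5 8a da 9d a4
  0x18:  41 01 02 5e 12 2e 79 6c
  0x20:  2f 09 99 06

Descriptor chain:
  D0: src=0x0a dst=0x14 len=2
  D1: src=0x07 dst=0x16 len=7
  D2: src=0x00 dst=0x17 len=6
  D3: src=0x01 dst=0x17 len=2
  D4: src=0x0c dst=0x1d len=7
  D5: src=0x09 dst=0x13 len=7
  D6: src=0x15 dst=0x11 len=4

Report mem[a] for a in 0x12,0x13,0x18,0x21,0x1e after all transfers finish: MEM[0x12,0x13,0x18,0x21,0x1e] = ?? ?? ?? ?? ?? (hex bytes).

#0 dst[0x14+2] := {0x89,0xaa}
#1 dst[0x16+7] := {0x50,0x24,0x00,0x89,0xaa,0xec,0x8c}
#2 dst[0x17+6] := {0xb8,0xde,0x1d,0xf5,0x26,0xbb}
#3 dst[0x17+2] := {0xde,0x1d}
#4 dst[0x1d+7] := {0xec,0x8c,0xce,0x1b,0x19,0x61,0x7e}
#5 dst[0x13+7] := {0x00,0x89,0xaa,0xec,0x8c,0xce,0x1b}
#6 dst[0x11+4] := {0xaa,0xec,0x8c,0xce}
query mem[0x12]=0xec, mem[0x13]=0x8c, mem[0x18]=0xce, mem[0x21]=0x19, mem[0x1e]=0x8c

MEM[0x12,0x13,0x18,0x21,0x1e] = ec 8c ce 19 8c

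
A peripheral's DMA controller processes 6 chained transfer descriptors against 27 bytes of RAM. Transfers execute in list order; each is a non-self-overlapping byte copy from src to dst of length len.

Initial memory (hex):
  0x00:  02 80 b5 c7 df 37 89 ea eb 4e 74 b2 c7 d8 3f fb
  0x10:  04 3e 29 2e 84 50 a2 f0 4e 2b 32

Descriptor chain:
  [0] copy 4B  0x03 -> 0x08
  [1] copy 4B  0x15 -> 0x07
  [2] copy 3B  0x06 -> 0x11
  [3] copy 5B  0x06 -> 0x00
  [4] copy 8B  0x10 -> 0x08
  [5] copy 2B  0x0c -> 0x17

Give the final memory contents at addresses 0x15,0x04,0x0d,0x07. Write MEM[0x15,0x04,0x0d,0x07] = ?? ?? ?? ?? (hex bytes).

MEM[0x15,0x04,0x0d,0x07] = 50 4e 50 50

D0: mem[0x08..0x0b] <- [c7 df 37 89]
D1: mem[0x07..0x0a] <- [50 a2 f0 4e]
D2: mem[0x11..0x13] <- [89 50 a2]
D3: mem[0x00..0x04] <- [89 50 a2 f0 4e]
D4: mem[0x08..0x0f] <- [04 89 50 a2 84 50 a2 f0]
D5: mem[0x17..0x18] <- [84 50]
query mem[0x15]=0x50, mem[0x04]=0x4e, mem[0x0d]=0x50, mem[0x07]=0x50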